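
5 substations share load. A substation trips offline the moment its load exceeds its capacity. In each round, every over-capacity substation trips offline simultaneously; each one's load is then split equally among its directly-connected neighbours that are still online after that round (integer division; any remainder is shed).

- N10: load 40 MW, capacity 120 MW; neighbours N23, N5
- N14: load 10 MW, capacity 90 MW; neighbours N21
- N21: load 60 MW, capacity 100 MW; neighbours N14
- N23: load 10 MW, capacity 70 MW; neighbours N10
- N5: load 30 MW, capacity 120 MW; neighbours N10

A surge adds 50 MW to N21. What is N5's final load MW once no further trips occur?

Round 1 — N21 at 110 > 100. N21 trips offline.
  N21 sheds 110 MW to N14: 110 each.
    N14: 10+110 = 120 > 90
Round 2 — N14 trips offline.
  N14 sheds 120 MW: no online neighbours, lost.
No further trips.

30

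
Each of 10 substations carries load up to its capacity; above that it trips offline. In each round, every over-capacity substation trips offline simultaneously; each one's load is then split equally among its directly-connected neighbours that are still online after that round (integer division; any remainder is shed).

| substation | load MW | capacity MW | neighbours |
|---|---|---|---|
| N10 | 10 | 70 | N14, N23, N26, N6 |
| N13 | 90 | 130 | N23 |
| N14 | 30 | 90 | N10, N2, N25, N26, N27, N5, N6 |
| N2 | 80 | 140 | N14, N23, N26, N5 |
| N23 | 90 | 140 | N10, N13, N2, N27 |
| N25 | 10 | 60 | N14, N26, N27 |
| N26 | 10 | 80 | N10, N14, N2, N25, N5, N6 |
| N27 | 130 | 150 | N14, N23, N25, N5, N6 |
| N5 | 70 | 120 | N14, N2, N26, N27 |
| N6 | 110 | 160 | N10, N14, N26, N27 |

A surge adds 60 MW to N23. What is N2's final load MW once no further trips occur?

117

Round 1 — N23 at 150 > 140. N23 trips offline.
  N23 sheds 150 MW to N10, N13, N2, N27: 37 each (2 lost).
    N10: 10+37 = 47 ≤ 70
    N13: 90+37 = 127 ≤ 130
    N2: 80+37 = 117 ≤ 140
    N27: 130+37 = 167 > 150
Round 2 — N27 trips offline.
  N27 sheds 167 MW to N14, N25, N5, N6: 41 each (3 lost).
    N14: 30+41 = 71 ≤ 90
    N25: 10+41 = 51 ≤ 60
    N5: 70+41 = 111 ≤ 120
    N6: 110+41 = 151 ≤ 160
No further trips.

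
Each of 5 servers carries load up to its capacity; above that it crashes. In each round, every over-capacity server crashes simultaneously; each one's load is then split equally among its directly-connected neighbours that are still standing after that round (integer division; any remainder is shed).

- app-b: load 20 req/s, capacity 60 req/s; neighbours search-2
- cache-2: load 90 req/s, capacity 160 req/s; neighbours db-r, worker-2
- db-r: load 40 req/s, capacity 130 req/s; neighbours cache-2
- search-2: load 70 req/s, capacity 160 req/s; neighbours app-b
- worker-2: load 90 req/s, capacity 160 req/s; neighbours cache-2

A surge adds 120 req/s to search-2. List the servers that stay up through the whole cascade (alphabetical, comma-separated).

Round 1 — search-2 at 190 > 160. search-2 crashes.
  search-2 sheds 190 req/s to app-b: 190 each.
    app-b: 20+190 = 210 > 60
Round 2 — app-b crashes.
  app-b sheds 210 req/s: no online neighbours, lost.
No further crashes.

cache-2, db-r, worker-2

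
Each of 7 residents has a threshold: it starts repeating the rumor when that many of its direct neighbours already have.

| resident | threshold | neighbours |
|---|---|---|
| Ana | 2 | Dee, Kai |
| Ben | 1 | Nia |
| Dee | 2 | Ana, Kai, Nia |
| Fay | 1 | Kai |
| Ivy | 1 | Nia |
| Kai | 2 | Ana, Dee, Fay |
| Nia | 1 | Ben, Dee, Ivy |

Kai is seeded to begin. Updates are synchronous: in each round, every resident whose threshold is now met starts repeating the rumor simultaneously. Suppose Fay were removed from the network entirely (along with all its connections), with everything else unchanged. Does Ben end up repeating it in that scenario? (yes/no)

no

With Fay removed:
Round 1 — Kai starts repeating the rumor (initial).
Round 2 — no new spreads; cascade stops.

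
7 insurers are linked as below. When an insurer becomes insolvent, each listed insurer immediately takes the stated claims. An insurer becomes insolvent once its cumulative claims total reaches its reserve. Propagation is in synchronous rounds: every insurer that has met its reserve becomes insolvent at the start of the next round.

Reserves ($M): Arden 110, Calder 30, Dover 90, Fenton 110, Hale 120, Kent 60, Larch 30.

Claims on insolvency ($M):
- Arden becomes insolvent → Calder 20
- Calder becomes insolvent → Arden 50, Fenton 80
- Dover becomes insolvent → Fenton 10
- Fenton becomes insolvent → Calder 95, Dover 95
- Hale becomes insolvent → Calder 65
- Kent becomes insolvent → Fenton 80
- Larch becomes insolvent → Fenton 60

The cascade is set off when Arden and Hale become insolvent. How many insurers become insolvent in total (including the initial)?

Round 1 — Arden, Hale become insolvent (initial).
  Calder: +20+65 → 85 ≥ 30
Round 2 — Calder becomes insolvent.
  Fenton: +80 → 80 < 110
No further insolvencies.

3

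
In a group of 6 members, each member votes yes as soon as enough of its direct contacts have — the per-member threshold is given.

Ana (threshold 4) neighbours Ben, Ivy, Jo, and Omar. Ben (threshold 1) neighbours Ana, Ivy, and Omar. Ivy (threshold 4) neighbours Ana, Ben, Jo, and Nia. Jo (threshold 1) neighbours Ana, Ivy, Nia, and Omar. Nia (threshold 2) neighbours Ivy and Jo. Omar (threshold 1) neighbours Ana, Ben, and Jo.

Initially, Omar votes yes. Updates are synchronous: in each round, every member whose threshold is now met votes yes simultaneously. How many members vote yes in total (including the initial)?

Round 1 — Omar votes yes (initial).
Round 2 — checking thresholds:
  Ana: 1 of 4 neighbours < 4, not yet.
  Ben: 1 of 3 neighbours ≥ 1, votes yes.
  Jo: 1 of 4 neighbours ≥ 1, votes yes.
Round 3 — no new yes votes; cascade stops.

3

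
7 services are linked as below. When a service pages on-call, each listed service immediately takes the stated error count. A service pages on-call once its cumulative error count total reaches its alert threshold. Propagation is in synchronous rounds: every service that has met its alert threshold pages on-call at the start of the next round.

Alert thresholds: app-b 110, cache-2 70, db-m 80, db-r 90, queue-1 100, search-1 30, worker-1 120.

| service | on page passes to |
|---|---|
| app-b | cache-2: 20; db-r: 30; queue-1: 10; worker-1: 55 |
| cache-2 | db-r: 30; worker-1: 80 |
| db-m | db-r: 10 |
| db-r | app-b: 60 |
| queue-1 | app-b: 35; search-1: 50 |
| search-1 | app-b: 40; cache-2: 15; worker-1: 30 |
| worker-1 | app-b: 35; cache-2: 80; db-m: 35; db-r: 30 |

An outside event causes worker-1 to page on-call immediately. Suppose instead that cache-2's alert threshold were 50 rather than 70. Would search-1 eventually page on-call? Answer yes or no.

no

With cache-2's alert threshold at 50:
Round 1 — worker-1 pages on-call (initial).
  app-b: +35 → 35 < 110
  cache-2: +80 → 80 ≥ 50
  db-m: +35 → 35 < 80
  db-r: +30 → 30 < 90
Round 2 — cache-2 pages on-call.
  db-r: +30 → 60 < 90
No further pages.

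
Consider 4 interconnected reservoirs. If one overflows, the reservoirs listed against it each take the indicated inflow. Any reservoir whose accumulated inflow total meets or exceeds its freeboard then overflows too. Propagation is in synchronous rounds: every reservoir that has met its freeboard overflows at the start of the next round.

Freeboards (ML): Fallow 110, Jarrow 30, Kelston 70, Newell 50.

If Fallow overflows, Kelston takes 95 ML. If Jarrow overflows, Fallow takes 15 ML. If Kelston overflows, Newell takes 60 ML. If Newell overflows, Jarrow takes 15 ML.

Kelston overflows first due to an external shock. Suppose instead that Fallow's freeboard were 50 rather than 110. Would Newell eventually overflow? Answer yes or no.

yes

With Fallow's freeboard at 50:
Round 1 — Kelston overflows (initial).
  Newell: +60 → 60 ≥ 50
Round 2 — Newell overflows.
  Jarrow: +15 → 15 < 30
No further overflows.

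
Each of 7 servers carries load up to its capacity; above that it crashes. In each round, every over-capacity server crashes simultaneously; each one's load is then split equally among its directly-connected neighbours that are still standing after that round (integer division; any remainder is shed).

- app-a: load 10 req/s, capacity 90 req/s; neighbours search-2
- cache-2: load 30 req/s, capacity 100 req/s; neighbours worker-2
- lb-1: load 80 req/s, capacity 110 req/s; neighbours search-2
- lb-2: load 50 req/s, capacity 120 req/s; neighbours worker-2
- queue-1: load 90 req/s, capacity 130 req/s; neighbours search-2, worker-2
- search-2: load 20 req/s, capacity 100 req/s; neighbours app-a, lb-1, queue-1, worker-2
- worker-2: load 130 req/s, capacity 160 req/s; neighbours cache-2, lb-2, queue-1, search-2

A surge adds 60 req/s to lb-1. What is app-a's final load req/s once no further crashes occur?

63

Round 1 — lb-1 at 140 > 110. lb-1 crashes.
  lb-1 sheds 140 req/s to search-2: 140 each.
    search-2: 20+140 = 160 > 100
Round 2 — search-2 crashes.
  search-2 sheds 160 req/s to app-a, queue-1, worker-2: 53 each (1 lost).
    app-a: 10+53 = 63 ≤ 90
    queue-1: 90+53 = 143 > 130
    worker-2: 130+53 = 183 > 160
Round 3 — queue-1, worker-2 crash.
  queue-1 sheds 143 req/s: no online neighbours, lost.
  worker-2 sheds 183 req/s to cache-2, lb-2: 91 each (1 lost).
    cache-2: 30+91 = 121 > 100
    lb-2: 50+91 = 141 > 120
Round 4 — cache-2, lb-2 crash.
  cache-2 sheds 121 req/s: no online neighbours, lost.
  lb-2 sheds 141 req/s: no online neighbours, lost.
No further crashes.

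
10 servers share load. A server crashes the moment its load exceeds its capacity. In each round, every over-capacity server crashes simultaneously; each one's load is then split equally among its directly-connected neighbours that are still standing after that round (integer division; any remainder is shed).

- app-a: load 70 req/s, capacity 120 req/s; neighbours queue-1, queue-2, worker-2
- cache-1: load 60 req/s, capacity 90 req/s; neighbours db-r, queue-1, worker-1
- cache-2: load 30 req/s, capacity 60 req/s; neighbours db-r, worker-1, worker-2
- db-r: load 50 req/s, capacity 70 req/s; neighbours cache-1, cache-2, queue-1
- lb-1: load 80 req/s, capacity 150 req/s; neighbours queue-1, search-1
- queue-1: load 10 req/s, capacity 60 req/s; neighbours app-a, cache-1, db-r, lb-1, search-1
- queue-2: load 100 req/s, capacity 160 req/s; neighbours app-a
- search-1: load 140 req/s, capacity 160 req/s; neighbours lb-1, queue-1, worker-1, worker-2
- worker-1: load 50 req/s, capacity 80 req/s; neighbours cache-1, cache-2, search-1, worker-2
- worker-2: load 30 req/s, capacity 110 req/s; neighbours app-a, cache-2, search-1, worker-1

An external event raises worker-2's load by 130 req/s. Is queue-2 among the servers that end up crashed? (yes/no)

Round 1 — worker-2 at 160 > 110. worker-2 crashes.
  worker-2 sheds 160 req/s to app-a, cache-2, search-1, worker-1: 40 each.
    app-a: 70+40 = 110 ≤ 120
    cache-2: 30+40 = 70 > 60
    search-1: 140+40 = 180 > 160
    worker-1: 50+40 = 90 > 80
Round 2 — cache-2, search-1, worker-1 crash.
  cache-2 sheds 70 req/s to db-r: 70 each.
    db-r: 50+70 = 120 > 70
  search-1 sheds 180 req/s to lb-1, queue-1: 90 each.
    lb-1: 80+90 = 170 > 150
    queue-1: 10+90 = 100 > 60
  worker-1 sheds 90 req/s to cache-1: 90 each.
    cache-1: 60+90 = 150 > 90
Round 3 — cache-1, db-r, lb-1, queue-1 crash.
  cache-1 sheds 150 req/s: no online neighbours, lost.
  db-r sheds 120 req/s: no online neighbours, lost.
  lb-1 sheds 170 req/s: no online neighbours, lost.
  queue-1 sheds 100 req/s to app-a: 100 each.
    app-a: 110+100 = 210 > 120
Round 4 — app-a crashes.
  app-a sheds 210 req/s to queue-2: 210 each.
    queue-2: 100+210 = 310 > 160
Round 5 — queue-2 crashes.
  queue-2 sheds 310 req/s: no online neighbours, lost.
No further crashes.

yes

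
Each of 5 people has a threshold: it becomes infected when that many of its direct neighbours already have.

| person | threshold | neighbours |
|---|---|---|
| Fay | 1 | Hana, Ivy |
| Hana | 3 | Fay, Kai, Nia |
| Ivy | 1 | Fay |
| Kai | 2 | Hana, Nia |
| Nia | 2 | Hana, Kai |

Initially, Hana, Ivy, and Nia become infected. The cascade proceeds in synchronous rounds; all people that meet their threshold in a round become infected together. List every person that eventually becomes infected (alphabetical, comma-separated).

Round 1 — Hana, Ivy, Nia become infected (initial).
Round 2 — checking thresholds:
  Fay: 2 of 2 neighbours ≥ 1, becomes infected.
  Kai: 2 of 2 neighbours ≥ 2, becomes infected.
Round 3 — no new infections; cascade stops.

Fay, Hana, Ivy, Kai, Nia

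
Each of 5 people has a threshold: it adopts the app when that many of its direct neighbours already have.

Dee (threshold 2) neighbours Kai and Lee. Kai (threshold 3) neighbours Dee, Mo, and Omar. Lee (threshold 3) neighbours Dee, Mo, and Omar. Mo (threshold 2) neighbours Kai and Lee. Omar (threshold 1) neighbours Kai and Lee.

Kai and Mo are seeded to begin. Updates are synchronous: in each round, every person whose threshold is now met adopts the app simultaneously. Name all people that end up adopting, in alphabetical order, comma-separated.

Kai, Mo, Omar

Round 1 — Kai, Mo adopt the app (initial).
Round 2 — checking thresholds:
  Dee: 1 of 2 neighbours < 2, below threshold.
  Lee: 1 of 3 neighbours < 3, below threshold.
  Omar: 1 of 2 neighbours ≥ 1, adopts the app.
Round 3 — no new adoptions; cascade stops.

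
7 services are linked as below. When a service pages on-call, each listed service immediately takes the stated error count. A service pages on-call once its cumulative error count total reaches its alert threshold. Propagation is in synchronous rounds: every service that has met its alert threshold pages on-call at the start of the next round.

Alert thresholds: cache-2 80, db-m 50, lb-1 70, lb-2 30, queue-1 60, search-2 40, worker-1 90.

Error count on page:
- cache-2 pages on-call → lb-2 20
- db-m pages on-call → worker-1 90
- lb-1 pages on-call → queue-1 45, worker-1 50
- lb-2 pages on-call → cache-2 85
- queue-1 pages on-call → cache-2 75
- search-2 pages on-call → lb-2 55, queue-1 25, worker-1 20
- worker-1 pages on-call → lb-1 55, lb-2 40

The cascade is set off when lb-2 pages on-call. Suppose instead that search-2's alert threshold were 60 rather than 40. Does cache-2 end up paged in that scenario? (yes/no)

yes

With search-2's alert threshold at 60:
Round 1 — lb-2 pages on-call (initial).
  cache-2: +85 → 85 ≥ 80
Round 2 — cache-2 pages on-call.
No further pages.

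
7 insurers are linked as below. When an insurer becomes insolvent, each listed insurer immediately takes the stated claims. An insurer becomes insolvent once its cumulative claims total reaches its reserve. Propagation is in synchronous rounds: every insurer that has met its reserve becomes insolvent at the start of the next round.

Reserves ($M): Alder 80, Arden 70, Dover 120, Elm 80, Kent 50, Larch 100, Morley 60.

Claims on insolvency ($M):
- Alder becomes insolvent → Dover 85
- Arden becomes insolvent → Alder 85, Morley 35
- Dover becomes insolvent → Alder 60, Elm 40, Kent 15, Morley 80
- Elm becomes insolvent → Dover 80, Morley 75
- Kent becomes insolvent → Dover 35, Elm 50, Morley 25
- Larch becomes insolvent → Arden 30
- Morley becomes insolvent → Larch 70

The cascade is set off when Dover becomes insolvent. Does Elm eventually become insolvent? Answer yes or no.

no

Round 1 — Dover becomes insolvent (initial).
  Alder: +60 → 60 < 80
  Elm: +40 → 40 < 80
  Kent: +15 → 15 < 50
  Morley: +80 → 80 ≥ 60
Round 2 — Morley becomes insolvent.
  Larch: +70 → 70 < 100
No further insolvencies.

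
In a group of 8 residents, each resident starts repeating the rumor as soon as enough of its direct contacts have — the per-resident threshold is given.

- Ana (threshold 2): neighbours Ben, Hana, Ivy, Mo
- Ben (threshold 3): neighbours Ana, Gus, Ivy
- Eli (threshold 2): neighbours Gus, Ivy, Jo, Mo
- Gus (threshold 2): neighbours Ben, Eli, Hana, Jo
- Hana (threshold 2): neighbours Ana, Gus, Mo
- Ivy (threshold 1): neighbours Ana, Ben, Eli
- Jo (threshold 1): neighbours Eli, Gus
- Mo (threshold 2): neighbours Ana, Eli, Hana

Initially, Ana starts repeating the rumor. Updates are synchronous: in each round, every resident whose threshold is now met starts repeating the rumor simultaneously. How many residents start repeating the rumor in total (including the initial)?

Round 1 — Ana starts repeating the rumor (initial).
Round 2 — checking thresholds:
  Ben: 1 of 3 neighbours < 3, not yet.
  Hana: 1 of 3 neighbours < 2, not yet.
  Ivy: 1 of 3 neighbours ≥ 1, starts repeating the rumor.
  Mo: 1 of 3 neighbours < 2, not yet.
Round 3 — no new spreads; cascade stops.

2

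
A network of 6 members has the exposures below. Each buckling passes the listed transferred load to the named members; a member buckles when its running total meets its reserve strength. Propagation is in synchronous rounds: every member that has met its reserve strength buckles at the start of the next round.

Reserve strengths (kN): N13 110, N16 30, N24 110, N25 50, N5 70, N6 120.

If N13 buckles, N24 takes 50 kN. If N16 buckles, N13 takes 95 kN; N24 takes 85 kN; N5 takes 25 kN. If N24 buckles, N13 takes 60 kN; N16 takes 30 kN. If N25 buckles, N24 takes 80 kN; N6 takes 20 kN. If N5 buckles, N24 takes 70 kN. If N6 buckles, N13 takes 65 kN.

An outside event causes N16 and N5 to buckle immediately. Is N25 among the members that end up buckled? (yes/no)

no

Round 1 — N16, N5 buckle (initial).
  N13: +95 → 95 < 110
  N24: +85+70 → 155 ≥ 110
Round 2 — N24 buckles.
  N13: +60 → 155 ≥ 110
Round 3 — N13 buckles.
No further bucklings.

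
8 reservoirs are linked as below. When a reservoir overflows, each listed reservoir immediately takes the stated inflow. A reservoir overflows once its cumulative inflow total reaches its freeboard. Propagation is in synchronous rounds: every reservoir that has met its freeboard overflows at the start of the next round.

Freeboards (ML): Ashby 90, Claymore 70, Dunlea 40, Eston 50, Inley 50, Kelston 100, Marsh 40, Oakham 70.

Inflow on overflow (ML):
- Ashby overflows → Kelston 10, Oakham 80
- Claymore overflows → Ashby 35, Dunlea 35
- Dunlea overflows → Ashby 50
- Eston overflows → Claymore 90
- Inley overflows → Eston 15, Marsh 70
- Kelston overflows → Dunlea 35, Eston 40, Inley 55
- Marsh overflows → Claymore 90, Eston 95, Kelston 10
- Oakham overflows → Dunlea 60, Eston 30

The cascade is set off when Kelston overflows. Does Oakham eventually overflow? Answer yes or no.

no

Round 1 — Kelston overflows (initial).
  Dunlea: +35 → 35 < 40
  Eston: +40 → 40 < 50
  Inley: +55 → 55 ≥ 50
Round 2 — Inley overflows.
  Eston: +15 → 55 ≥ 50
  Marsh: +70 → 70 ≥ 40
Round 3 — Eston, Marsh overflow.
  Claymore: +90+90 → 180 ≥ 70
Round 4 — Claymore overflows.
  Ashby: +35 → 35 < 90
  Dunlea: +35 → 70 ≥ 40
Round 5 — Dunlea overflows.
  Ashby: +50 → 85 < 90
No further overflows.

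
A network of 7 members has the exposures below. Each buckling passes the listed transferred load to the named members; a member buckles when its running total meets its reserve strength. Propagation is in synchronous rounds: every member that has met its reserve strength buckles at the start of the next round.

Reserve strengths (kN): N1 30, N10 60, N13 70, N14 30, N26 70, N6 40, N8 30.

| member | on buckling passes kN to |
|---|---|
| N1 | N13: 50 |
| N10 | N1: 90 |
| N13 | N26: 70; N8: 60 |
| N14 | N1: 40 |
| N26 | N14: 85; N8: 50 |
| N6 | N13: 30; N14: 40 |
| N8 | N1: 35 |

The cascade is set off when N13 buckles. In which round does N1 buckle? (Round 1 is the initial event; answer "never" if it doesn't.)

3

Round 1 — N13 buckles (initial).
  N26: +70 → 70 ≥ 70
  N8: +60 → 60 ≥ 30
Round 2 — N26, N8 buckle.
  N1: +35 → 35 ≥ 30
  N14: +85 → 85 ≥ 30
Round 3 — N1, N14 buckle.
No further bucklings.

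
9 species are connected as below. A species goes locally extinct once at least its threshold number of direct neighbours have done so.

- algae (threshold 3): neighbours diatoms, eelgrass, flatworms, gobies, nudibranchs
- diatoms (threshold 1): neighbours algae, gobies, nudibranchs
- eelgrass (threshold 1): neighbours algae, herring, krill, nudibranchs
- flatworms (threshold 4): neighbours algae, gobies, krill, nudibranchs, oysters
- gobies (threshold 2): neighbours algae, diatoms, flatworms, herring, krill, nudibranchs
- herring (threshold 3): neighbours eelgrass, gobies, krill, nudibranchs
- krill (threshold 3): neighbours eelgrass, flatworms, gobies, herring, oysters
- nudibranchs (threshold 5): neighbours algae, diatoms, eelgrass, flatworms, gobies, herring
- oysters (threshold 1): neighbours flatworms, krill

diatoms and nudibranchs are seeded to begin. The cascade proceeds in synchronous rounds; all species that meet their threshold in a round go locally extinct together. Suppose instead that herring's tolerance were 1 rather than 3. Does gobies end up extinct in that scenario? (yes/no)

With herring's tolerance at 1:
Round 1 — diatoms, nudibranchs go locally extinct (initial).
Round 2 — checking thresholds:
  algae: 2 of 5 neighbours < 3, not yet.
  eelgrass: 1 of 4 neighbours ≥ 1, goes locally extinct.
  flatworms: 1 of 5 neighbours < 4, not yet.
  gobies: 2 of 6 neighbours ≥ 2, goes locally extinct.
  herring: 1 of 4 neighbours ≥ 1, goes locally extinct.
Round 3 — checking thresholds:
  algae: 4 of 5 neighbours ≥ 3, goes locally extinct.
  flatworms: 2 of 5 neighbours < 4, not yet.
  krill: 3 of 5 neighbours ≥ 3, goes locally extinct.
Round 4 — checking thresholds:
  flatworms: 4 of 5 neighbours ≥ 4, goes locally extinct.
  oysters: 1 of 2 neighbours ≥ 1, goes locally extinct.
Round 5 — no new extinctions; cascade stops.

yes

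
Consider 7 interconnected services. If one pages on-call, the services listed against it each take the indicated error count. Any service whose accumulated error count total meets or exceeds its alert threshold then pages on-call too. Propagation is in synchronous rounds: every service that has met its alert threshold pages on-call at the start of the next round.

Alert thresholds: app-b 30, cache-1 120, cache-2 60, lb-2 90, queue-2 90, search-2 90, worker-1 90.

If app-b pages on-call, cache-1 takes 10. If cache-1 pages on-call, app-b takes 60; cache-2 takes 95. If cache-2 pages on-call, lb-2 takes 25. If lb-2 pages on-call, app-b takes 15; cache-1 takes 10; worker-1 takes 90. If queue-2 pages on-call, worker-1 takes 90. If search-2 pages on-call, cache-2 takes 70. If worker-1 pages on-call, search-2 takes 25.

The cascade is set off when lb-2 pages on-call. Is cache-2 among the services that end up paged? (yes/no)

Round 1 — lb-2 pages on-call (initial).
  app-b: +15 → 15 < 30
  cache-1: +10 → 10 < 120
  worker-1: +90 → 90 ≥ 90
Round 2 — worker-1 pages on-call.
  search-2: +25 → 25 < 90
No further pages.

no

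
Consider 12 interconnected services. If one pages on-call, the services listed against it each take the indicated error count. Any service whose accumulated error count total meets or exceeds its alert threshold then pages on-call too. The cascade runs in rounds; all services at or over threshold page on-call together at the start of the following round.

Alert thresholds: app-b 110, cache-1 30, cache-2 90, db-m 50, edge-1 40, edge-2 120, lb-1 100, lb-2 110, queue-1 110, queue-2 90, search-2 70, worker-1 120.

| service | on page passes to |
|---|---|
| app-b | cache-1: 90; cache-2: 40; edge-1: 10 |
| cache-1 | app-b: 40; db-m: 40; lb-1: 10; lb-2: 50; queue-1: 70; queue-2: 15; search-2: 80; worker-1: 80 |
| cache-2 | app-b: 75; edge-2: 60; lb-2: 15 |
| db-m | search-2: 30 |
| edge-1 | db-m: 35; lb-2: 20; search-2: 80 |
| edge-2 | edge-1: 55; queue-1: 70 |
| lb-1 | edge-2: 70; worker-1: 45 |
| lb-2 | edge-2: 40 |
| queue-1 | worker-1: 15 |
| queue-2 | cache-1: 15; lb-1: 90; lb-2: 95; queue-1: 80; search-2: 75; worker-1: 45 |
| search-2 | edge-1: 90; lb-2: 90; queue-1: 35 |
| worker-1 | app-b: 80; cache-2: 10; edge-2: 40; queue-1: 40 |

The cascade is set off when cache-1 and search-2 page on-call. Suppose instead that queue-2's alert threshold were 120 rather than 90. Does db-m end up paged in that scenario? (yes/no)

With queue-2's alert threshold at 120:
Round 1 — cache-1, search-2 page on-call (initial).
  app-b: +40 → 40 < 110
  db-m: +40 → 40 < 50
  edge-1: +90 → 90 ≥ 40
  lb-1: +10 → 10 < 100
  lb-2: +50+90 → 140 ≥ 110
  queue-1: +70+35 → 105 < 110
  queue-2: +15 → 15 < 120
  worker-1: +80 → 80 < 120
Round 2 — edge-1, lb-2 page on-call.
  db-m: +35 → 75 ≥ 50
  edge-2: +40 → 40 < 120
Round 3 — db-m pages on-call.
No further pages.

yes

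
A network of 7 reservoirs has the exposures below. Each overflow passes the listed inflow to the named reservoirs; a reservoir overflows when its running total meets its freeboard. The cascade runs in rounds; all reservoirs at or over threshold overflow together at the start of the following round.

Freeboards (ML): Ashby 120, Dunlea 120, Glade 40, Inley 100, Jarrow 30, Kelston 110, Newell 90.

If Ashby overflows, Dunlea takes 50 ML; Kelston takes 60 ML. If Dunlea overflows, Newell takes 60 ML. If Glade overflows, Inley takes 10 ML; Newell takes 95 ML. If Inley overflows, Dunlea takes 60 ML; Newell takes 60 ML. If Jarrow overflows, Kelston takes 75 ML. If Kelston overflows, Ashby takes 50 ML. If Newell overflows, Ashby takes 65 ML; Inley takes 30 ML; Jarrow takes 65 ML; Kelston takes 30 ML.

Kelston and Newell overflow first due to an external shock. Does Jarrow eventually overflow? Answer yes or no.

yes

Round 1 — Kelston, Newell overflow (initial).
  Ashby: +50+65 → 115 < 120
  Inley: +30 → 30 < 100
  Jarrow: +65 → 65 ≥ 30
Round 2 — Jarrow overflows.
No further overflows.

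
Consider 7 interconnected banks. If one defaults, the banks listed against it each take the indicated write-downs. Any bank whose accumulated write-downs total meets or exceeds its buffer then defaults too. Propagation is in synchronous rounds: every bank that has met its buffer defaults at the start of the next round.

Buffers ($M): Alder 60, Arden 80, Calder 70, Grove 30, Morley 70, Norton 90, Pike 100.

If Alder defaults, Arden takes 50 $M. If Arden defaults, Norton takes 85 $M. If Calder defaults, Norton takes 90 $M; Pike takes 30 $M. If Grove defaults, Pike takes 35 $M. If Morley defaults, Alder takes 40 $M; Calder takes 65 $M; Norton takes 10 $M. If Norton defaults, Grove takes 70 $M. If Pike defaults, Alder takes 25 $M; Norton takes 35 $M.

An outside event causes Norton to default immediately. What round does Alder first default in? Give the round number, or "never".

never

Round 1 — Norton defaults (initial).
  Grove: +70 → 70 ≥ 30
Round 2 — Grove defaults.
  Pike: +35 → 35 < 100
No further defaults.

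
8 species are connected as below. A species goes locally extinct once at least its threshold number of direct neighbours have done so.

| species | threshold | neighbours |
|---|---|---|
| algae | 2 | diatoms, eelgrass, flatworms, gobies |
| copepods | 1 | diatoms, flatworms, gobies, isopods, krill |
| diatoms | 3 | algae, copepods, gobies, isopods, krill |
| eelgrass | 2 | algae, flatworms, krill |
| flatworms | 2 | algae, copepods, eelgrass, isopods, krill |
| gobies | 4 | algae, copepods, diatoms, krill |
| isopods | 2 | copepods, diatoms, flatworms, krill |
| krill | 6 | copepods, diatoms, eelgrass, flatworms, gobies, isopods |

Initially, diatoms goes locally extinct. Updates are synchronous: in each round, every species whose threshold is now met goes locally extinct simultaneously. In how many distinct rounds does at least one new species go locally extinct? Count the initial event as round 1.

Round 1 — diatoms goes locally extinct (initial).
Round 2 — checking thresholds:
  algae: 1 of 4 neighbours < 2, below threshold.
  copepods: 1 of 5 neighbours ≥ 1, goes locally extinct.
  gobies: 1 of 4 neighbours < 4, below threshold.
  isopods: 1 of 4 neighbours < 2, below threshold.
  krill: 1 of 6 neighbours < 6, below threshold.
Round 3 — checking thresholds:
  algae: 1 of 4 neighbours < 2, below threshold.
  flatworms: 1 of 5 neighbours < 2, below threshold.
  gobies: 2 of 4 neighbours < 4, below threshold.
  isopods: 2 of 4 neighbours ≥ 2, goes locally extinct.
  krill: 2 of 6 neighbours < 6, below threshold.
Round 4 — checking thresholds:
  algae: 1 of 4 neighbours < 2, below threshold.
  flatworms: 2 of 5 neighbours ≥ 2, goes locally extinct.
  gobies: 2 of 4 neighbours < 4, below threshold.
  krill: 3 of 6 neighbours < 6, below threshold.
Round 5 — checking thresholds:
  algae: 2 of 4 neighbours ≥ 2, goes locally extinct.
  eelgrass: 1 of 3 neighbours < 2, below threshold.
  gobies: 2 of 4 neighbours < 4, below threshold.
  krill: 4 of 6 neighbours < 6, below threshold.
Round 6 — checking thresholds:
  eelgrass: 2 of 3 neighbours ≥ 2, goes locally extinct.
  gobies: 3 of 4 neighbours < 4, below threshold.
  krill: 4 of 6 neighbours < 6, below threshold.
Round 7 — no new extinctions; cascade stops.

6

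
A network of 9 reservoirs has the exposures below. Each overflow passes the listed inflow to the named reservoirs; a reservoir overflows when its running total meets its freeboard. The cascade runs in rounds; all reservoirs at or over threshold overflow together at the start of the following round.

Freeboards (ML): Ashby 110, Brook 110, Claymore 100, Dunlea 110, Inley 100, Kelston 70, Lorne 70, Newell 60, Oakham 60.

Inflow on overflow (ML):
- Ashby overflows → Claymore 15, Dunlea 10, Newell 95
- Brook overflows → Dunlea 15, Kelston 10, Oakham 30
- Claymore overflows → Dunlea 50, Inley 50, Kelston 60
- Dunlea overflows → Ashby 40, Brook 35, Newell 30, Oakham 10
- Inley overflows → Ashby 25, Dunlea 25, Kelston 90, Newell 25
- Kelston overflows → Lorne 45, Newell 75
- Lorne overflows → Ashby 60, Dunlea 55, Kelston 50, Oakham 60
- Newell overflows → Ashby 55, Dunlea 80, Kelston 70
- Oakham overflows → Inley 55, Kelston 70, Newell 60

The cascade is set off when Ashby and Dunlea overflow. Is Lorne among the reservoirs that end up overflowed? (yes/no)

Round 1 — Ashby, Dunlea overflow (initial).
  Brook: +35 → 35 < 110
  Claymore: +15 → 15 < 100
  Newell: +95+30 → 125 ≥ 60
  Oakham: +10 → 10 < 60
Round 2 — Newell overflows.
  Kelston: +70 → 70 ≥ 70
Round 3 — Kelston overflows.
  Lorne: +45 → 45 < 70
No further overflows.

no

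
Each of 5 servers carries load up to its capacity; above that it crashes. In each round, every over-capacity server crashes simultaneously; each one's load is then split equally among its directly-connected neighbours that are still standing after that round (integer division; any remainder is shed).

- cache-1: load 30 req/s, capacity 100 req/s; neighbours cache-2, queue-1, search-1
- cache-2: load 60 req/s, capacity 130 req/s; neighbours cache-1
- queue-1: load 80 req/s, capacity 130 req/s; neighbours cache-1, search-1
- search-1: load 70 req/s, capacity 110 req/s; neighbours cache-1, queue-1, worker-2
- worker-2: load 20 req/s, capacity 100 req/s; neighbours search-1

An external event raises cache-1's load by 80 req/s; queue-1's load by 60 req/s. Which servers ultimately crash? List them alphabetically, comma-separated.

cache-1, queue-1, search-1, worker-2

Round 1 — cache-1 at 110 > 100; queue-1 at 140 > 130. cache-1, queue-1 crash.
  cache-1 sheds 110 req/s to cache-2, search-1: 55 each.
    cache-2: 60+55 = 115 ≤ 130
    search-1: 70+55 = 125 > 110
  queue-1 sheds 140 req/s to search-1: 140 each.
    search-1: 125+140 = 265 > 110
Round 2 — search-1 crashes.
  search-1 sheds 265 req/s to worker-2: 265 each.
    worker-2: 20+265 = 285 > 100
Round 3 — worker-2 crashes.
  worker-2 sheds 285 req/s: no online neighbours, lost.
No further crashes.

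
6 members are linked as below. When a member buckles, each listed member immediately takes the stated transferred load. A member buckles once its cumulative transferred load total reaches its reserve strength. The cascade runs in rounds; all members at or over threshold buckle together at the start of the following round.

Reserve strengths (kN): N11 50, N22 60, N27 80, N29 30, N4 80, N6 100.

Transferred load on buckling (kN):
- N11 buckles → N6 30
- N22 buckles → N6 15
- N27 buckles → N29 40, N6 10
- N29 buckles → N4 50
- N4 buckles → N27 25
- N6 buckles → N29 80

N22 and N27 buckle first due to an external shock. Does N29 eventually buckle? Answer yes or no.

Round 1 — N22, N27 buckle (initial).
  N29: +40 → 40 ≥ 30
  N6: +15+10 → 25 < 100
Round 2 — N29 buckles.
  N4: +50 → 50 < 80
No further bucklings.

yes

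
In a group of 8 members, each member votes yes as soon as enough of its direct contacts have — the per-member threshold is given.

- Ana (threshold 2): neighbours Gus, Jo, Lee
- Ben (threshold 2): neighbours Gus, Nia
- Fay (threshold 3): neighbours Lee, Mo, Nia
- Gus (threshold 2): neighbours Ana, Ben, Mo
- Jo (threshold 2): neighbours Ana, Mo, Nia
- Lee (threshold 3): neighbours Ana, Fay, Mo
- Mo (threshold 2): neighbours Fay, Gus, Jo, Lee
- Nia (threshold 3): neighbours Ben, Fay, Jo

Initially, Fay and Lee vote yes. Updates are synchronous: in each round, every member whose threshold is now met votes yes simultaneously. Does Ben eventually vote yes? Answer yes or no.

no

Round 1 — Fay, Lee vote yes (initial).
Round 2 — checking thresholds:
  Ana: 1 of 3 neighbours < 2, holds.
  Mo: 2 of 4 neighbours ≥ 2, votes yes.
  Nia: 1 of 3 neighbours < 3, holds.
Round 3 — no new yes votes; cascade stops.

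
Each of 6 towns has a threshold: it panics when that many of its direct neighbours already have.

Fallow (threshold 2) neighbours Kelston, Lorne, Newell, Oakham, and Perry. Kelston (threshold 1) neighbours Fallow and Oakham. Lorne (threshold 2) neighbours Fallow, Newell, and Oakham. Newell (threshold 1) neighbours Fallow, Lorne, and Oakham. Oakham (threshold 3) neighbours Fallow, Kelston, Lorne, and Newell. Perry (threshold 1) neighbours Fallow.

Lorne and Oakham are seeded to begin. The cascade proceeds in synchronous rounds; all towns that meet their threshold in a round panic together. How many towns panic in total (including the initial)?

6

Round 1 — Lorne, Oakham panic (initial).
Round 2 — checking thresholds:
  Fallow: 2 of 5 neighbours ≥ 2, panics.
  Kelston: 1 of 2 neighbours ≥ 1, panics.
  Newell: 2 of 3 neighbours ≥ 1, panics.
Round 3 — checking thresholds:
  Perry: 1 of 1 neighbours ≥ 1, panics.
Round 4 — no new panics; cascade stops.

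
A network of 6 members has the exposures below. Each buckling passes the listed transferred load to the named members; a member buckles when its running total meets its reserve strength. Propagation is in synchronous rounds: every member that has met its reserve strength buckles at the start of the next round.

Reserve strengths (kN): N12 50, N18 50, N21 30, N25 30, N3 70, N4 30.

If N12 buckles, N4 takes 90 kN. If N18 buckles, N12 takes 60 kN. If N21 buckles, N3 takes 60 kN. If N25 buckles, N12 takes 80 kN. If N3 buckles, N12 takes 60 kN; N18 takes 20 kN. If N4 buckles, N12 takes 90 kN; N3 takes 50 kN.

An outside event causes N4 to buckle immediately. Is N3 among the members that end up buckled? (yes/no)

Round 1 — N4 buckles (initial).
  N12: +90 → 90 ≥ 50
  N3: +50 → 50 < 70
Round 2 — N12 buckles.
No further bucklings.

no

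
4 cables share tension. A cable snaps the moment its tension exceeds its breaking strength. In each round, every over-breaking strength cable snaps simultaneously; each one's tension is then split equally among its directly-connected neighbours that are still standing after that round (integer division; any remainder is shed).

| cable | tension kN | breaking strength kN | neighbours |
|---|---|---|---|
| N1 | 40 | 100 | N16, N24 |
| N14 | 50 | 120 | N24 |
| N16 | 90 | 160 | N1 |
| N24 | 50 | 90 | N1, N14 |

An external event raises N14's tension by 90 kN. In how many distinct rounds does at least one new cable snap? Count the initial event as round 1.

4

Round 1 — N14 at 140 > 120. N14 snaps.
  N14 sheds 140 kN to N24: 140 each.
    N24: 50+140 = 190 > 90
Round 2 — N24 snaps.
  N24 sheds 190 kN to N1: 190 each.
    N1: 40+190 = 230 > 100
Round 3 — N1 snaps.
  N1 sheds 230 kN to N16: 230 each.
    N16: 90+230 = 320 > 160
Round 4 — N16 snaps.
  N16 sheds 320 kN: no online neighbours, lost.
No further breaks.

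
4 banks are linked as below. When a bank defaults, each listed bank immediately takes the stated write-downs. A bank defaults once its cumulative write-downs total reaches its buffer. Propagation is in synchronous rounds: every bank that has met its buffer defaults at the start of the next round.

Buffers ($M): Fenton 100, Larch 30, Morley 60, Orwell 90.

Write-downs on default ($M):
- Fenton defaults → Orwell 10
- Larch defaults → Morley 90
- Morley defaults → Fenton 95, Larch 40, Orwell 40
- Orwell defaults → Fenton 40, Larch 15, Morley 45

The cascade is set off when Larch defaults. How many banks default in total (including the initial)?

2

Round 1 — Larch defaults (initial).
  Morley: +90 → 90 ≥ 60
Round 2 — Morley defaults.
  Fenton: +95 → 95 < 100
  Orwell: +40 → 40 < 90
No further defaults.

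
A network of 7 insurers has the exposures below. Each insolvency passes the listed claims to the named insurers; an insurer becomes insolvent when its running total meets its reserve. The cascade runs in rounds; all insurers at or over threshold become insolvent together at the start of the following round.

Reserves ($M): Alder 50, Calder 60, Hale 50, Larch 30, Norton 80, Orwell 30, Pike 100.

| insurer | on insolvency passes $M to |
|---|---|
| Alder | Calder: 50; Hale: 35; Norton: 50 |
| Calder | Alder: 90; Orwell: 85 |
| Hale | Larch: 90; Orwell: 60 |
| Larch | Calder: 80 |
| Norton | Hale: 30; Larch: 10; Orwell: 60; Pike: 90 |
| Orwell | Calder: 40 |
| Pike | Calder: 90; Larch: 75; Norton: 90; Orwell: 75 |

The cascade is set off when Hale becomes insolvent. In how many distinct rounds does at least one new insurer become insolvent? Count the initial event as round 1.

4

Round 1 — Hale becomes insolvent (initial).
  Larch: +90 → 90 ≥ 30
  Orwell: +60 → 60 ≥ 30
Round 2 — Larch, Orwell become insolvent.
  Calder: +80+40 → 120 ≥ 60
Round 3 — Calder becomes insolvent.
  Alder: +90 → 90 ≥ 50
Round 4 — Alder becomes insolvent.
  Norton: +50 → 50 < 80
No further insolvencies.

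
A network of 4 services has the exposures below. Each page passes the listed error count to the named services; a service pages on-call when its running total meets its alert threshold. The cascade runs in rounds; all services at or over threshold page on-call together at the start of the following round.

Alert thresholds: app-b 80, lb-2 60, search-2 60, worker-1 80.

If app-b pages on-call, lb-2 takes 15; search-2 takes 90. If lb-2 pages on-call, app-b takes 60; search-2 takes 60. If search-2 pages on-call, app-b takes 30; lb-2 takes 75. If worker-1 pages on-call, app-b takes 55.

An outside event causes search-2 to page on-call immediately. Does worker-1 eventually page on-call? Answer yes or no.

no

Round 1 — search-2 pages on-call (initial).
  app-b: +30 → 30 < 80
  lb-2: +75 → 75 ≥ 60
Round 2 — lb-2 pages on-call.
  app-b: +60 → 90 ≥ 80
Round 3 — app-b pages on-call.
No further pages.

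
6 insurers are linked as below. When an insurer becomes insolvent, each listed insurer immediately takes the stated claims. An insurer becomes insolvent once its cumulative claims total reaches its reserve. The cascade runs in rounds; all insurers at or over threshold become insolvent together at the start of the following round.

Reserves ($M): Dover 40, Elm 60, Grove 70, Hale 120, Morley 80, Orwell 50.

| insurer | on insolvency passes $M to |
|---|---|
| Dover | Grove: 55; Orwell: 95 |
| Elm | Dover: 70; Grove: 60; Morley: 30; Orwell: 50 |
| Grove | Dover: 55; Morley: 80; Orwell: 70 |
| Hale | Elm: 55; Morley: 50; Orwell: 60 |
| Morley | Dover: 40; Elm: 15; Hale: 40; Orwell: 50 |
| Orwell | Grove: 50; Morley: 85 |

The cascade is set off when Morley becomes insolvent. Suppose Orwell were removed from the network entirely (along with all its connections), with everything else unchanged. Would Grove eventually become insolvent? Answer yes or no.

With Orwell removed:
Round 1 — Morley becomes insolvent (initial).
  Dover: +40 → 40 ≥ 40
  Elm: +15 → 15 < 60
  Hale: +40 → 40 < 120
Round 2 — Dover becomes insolvent.
  Grove: +55 → 55 < 70
No further insolvencies.

no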